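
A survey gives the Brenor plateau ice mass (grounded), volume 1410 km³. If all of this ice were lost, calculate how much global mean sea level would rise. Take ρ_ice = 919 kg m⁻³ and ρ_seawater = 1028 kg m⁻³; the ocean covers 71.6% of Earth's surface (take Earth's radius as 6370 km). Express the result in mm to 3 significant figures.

≈ 3.45 mm

Brenor: 1410 km³ × (919/1028) = 1260 km³ of water.
Spread over 3.65×10^14 m² of ocean, Δh = 1.260×10^12 / 3.65×10^14 = 3.45×10^-3 m = 3.45 mm.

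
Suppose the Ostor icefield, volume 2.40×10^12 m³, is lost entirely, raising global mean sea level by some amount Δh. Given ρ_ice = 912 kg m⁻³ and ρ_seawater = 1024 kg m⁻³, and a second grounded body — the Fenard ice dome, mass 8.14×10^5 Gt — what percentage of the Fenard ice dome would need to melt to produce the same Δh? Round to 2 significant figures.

Equal sea-level rise means equal mass of meltwater, i.e. equal mass of ice lost.
Ice mass of Ostor: 2.189×10^15 kg; ice mass of Fenard: 8.140×10^17 kg.
Fraction required = 2.189×10^15 / 8.140×10^17 = 2.69×10^-3 → 0.27 %.

≈ 0.27 %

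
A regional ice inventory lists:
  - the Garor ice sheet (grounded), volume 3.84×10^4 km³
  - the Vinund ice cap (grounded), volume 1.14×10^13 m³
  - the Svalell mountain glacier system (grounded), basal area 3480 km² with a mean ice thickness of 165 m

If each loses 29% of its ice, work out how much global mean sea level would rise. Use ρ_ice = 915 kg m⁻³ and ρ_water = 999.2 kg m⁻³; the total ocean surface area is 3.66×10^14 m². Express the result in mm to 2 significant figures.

Garor: 0.29 × 3.84×10^4 km³ × (915/999.2) = 1.020×10^4 km³ of water.
Vinund: 0.29 × 1.14×10^13 m³ × (915/999.2) = 3.027×10^12 m³ of water.
Svalell: ice volume = 3480 km² × 165 m = 574.2 km³; 0.29 × 574.2 × (915/999.2) = 152.5 km³ of water.
Total added water ≈ 1.338×10^13 m³ over 3.66×10^14 m² → Δh = 0.0366 m = 37 mm.

≈ 37 mm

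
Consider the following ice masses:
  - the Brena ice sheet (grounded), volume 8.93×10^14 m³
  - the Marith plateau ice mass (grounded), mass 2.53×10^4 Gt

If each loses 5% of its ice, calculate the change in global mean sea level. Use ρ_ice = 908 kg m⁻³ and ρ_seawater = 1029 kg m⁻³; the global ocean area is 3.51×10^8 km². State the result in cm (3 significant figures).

≈ 11.6 cm

Brena: 0.05 × 8.93×10^14 m³ × (908/1029) = 3.940×10^13 m³ of water.
Marith: 0.05 × 2.53×10^4 Gt = 1.265×10^15 kg; dividing by ρ_w = 1029 kg m⁻³ gives 1.229×10^12 m³ of water.
Total added water ≈ 4.063×10^13 m³ over 3.51×10^14 m² → Δh = 0.116 m = 11.6 cm.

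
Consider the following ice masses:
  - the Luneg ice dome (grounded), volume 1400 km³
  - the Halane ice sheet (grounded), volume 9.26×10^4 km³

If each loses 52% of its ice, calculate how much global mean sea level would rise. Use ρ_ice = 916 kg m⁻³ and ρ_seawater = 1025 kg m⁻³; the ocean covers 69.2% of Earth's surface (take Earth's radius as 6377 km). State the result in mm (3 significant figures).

≈ 124 mm

Luneg: 0.52 × 1400 km³ × (916/1025) = 650.6 km³ of water.
Halane: 0.52 × 9.26×10^4 km³ × (916/1025) = 4.303×10^4 km³ of water.
Total added water ≈ 4.368×10^13 m³ over 3.54×10^14 m² → Δh = 0.124 m = 124 mm.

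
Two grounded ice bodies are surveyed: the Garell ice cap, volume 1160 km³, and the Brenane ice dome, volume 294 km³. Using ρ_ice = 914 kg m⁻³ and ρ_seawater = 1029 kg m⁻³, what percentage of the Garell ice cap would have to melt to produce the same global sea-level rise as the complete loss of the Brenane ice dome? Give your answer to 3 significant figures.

≈ 25.3 %

Equal sea-level rise means equal mass of meltwater, i.e. equal mass of ice lost.
Ice mass of Brenane: 2.687×10^14 kg; ice mass of Garell: 1.060×10^15 kg.
Fraction required = 2.687×10^14 / 1.060×10^15 = 0.253 → 25.3 %.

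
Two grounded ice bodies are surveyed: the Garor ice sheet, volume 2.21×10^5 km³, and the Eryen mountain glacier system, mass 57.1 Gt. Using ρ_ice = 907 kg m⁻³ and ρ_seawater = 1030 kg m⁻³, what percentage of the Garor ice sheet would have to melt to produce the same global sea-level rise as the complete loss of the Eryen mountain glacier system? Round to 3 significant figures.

Equal sea-level rise means equal mass of meltwater, i.e. equal mass of ice lost.
Ice mass of Eryen: 5.710×10^13 kg; ice mass of Garor: 2.004×10^17 kg.
Fraction required = 5.710×10^13 / 2.004×10^17 = 2.85×10^-4 → 0.0285 %.

≈ 0.0285 %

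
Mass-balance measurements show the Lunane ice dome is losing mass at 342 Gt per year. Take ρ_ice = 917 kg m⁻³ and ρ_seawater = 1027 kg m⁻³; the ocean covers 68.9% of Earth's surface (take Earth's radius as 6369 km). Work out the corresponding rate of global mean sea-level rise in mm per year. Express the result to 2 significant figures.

≈ 0.95 mm/yr

ρ_w = 1027 kg m⁻³. Annual water volume added = 342 Gt / ρ_w = 3.420×10^14 kg / 1027 kg m⁻³ = 3.330×10^11 m³.
Δh per year = 3.330×10^11 / 3.51×10^14 = 9.48×10^-4 m = 0.95 mm.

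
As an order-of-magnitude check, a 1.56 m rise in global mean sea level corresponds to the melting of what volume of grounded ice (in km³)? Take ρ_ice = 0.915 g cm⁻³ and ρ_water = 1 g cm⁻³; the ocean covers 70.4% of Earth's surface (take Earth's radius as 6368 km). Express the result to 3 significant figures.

Required water volume = Δh × A = 1.56 m × 3.59×10^14 m² = 5.596×10^14 m³ = 5.596×10^5 km³.
Ice volume = water volume × ρ_w/ρ_ice = 5.596×10^5 × 1000/915 = 6.12×10^5 km³.

≈ 6.12×10^5 km³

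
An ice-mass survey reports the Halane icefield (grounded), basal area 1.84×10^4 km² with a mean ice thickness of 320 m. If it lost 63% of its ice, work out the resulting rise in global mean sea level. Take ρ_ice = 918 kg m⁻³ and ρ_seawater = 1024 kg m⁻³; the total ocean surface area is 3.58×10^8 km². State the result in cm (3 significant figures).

≈ 0.929 cm

Halane: ice volume = 1.84×10^4 km² × 320 m = 5888 km³; 0.63 × 5888 × (918/1024) = 3325 km³ of water.
Spread over 3.58×10^14 m² of ocean, Δh = 3.325×10^12 / 3.58×10^14 = 9.29×10^-3 m = 0.929 cm.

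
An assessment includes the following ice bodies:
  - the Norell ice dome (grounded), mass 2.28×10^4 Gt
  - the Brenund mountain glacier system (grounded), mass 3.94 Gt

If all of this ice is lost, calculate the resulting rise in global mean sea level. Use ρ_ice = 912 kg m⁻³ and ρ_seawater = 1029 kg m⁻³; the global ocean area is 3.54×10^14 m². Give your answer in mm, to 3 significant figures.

Norell: 2.28×10^4 Gt = 2.280×10^16 kg; dividing by ρ_w = 1029 kg m⁻³ gives 2.216×10^13 m³ of water.
Brenund: 3.94 Gt = 3.940×10^12 kg; dividing by ρ_w = 1029 kg m⁻³ gives 3.829×10^9 m³ of water.
Total added water ≈ 2.216×10^13 m³ over 3.54×10^14 m² → Δh = 0.0626 m = 62.6 mm.

≈ 62.6 mm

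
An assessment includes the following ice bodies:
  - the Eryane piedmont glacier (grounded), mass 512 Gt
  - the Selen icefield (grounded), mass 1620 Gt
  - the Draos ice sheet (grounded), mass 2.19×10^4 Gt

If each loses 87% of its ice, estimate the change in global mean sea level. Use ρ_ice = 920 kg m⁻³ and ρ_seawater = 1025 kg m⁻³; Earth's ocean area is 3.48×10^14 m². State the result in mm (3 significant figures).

Eryane: 0.87 × 512 Gt = 4.454×10^14 kg; dividing by ρ_w = 1025 kg m⁻³ gives 4.346×10^11 m³ of water.
Selen: 0.87 × 1620 Gt = 1.409×10^15 kg; dividing by ρ_w = 1025 kg m⁻³ gives 1.375×10^12 m³ of water.
Draos: 0.87 × 2.19×10^4 Gt = 1.905×10^16 kg; dividing by ρ_w = 1025 kg m⁻³ gives 1.859×10^13 m³ of water.
Total added water ≈ 2.040×10^13 m³ over 3.48×10^14 m² → Δh = 0.0586 m = 58.6 mm.

≈ 58.6 mm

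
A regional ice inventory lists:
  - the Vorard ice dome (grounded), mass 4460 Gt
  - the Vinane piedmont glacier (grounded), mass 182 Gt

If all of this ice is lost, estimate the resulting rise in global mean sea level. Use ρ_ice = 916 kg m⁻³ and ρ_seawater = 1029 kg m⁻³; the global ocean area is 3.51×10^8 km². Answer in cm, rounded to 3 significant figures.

Vorard: 4460 Gt = 4.460×10^15 kg; dividing by ρ_w = 1029 kg m⁻³ gives 4.334×10^12 m³ of water.
Vinane: 182 Gt = 1.820×10^14 kg; dividing by ρ_w = 1029 kg m⁻³ gives 1.769×10^11 m³ of water.
Total added water ≈ 4.511×10^12 m³ over 3.51×10^14 m² → Δh = 0.0129 m = 1.29 cm.

≈ 1.29 cm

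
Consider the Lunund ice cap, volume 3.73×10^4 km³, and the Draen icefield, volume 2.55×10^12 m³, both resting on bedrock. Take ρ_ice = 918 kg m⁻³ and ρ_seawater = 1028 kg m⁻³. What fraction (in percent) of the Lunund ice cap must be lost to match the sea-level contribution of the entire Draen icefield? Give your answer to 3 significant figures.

Equal sea-level rise means equal mass of meltwater, i.e. equal mass of ice lost.
Ice mass of Draen: 2.341×10^15 kg; ice mass of Lunund: 3.424×10^16 kg.
Fraction required = 2.341×10^15 / 3.424×10^16 = 0.0684 → 6.84 %.

≈ 6.84 %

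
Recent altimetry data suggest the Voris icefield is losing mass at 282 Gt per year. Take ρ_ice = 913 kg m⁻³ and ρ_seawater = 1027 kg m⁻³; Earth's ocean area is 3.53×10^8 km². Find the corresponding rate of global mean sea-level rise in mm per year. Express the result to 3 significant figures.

≈ 0.778 mm/yr

ρ_w = 1027 kg m⁻³. Annual water volume added = 282 Gt / ρ_w = 2.820×10^14 kg / 1027 kg m⁻³ = 2.746×10^11 m³.
Δh per year = 2.746×10^11 / 3.53×10^14 = 7.78×10^-4 m = 0.778 mm.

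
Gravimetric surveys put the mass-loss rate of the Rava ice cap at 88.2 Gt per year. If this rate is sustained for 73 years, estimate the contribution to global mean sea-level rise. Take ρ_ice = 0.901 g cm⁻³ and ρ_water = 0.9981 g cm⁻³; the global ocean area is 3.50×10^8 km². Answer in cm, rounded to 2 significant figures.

≈ 1.8 cm

Total mass lost = 88.2 Gt/yr × 73 yr = 6439 Gt = 6.439×10^15 kg.
ρ_w = 0.9981 g cm⁻³ = 998.1 kg m⁻³, so water volume = 6.439×10^15 / 998.1 = 6.451×10^12 m³.
Δh = 6.451×10^12 / 3.50×10^14 = 0.0184 m = 1.8 cm.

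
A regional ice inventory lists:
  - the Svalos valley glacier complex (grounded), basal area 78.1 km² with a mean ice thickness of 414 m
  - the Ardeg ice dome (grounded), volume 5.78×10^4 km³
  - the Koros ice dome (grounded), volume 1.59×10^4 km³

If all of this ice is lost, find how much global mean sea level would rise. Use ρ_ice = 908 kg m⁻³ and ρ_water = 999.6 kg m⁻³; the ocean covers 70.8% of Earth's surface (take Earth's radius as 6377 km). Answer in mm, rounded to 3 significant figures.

Svalos: ice volume = 78.1 km² × 414 m = 32.33 km³; 32.33 × (908/999.6) = 29.37 km³ of water.
Ardeg: 5.78×10^4 km³ × (908/999.6) = 5.250×10^4 km³ of water.
Koros: 1.59×10^4 km³ × (908/999.6) = 1.444×10^4 km³ of water.
Total added water ≈ 6.698×10^13 m³ over 3.62×10^14 m² → Δh = 0.185 m = 185 mm.

≈ 185 mm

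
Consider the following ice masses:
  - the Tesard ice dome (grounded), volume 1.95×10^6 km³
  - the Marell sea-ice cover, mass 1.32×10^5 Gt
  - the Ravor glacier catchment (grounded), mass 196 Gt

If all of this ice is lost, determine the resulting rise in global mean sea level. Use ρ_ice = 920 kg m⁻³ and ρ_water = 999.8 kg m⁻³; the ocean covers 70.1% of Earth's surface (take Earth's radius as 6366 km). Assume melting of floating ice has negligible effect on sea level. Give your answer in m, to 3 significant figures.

Tesard: 1.95×10^6 km³ × (920/999.8) = 1.794×10^6 km³ of water.
The Marell sea-ice cover is floating and already displaces its own weight of water, so its melt adds essentially nothing to sea level.
Ravor: 196 Gt = 1.960×10^14 kg; dividing by ρ_w = 999.8 kg m⁻³ gives 1.960×10^11 m³ of water.
Total added water ≈ 1.795×10^15 m³ over 3.57×10^14 m² → Δh = 5.03 m.

≈ 5.03 m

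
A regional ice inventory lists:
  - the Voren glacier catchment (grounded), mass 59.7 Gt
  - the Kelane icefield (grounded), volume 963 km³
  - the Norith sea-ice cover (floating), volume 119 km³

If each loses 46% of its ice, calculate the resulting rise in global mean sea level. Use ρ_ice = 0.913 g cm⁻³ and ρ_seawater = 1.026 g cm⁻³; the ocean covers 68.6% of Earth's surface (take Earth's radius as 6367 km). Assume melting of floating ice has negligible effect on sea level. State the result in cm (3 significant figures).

Voren: 0.46 × 59.7 Gt = 2.746×10^13 kg; dividing by ρ_w = 1.026 g cm⁻³ = 1026 kg m⁻³ gives 2.677×10^10 m³ of water.
Kelane: 0.46 × 963 km³ × (913/1026) = 394.2 km³ of water.
The Norith sea-ice cover is floating and already displaces its own weight of water, so its melt adds essentially nothing to sea level.
Total added water ≈ 4.210×10^11 m³ over 3.49×10^14 m² → Δh = 1.20×10^-3 m = 0.120 cm.

≈ 0.120 cm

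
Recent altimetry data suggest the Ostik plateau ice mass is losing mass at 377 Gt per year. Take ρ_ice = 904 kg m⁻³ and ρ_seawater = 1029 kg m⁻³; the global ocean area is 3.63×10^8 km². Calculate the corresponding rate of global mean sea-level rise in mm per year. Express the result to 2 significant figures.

≈ 1.0 mm/yr

ρ_w = 1029 kg m⁻³. Annual water volume added = 377 Gt / ρ_w = 3.770×10^14 kg / 1029 kg m⁻³ = 3.664×10^11 m³.
Δh per year = 3.664×10^11 / 3.63×10^14 = 1.01×10^-3 m = 1.0 mm.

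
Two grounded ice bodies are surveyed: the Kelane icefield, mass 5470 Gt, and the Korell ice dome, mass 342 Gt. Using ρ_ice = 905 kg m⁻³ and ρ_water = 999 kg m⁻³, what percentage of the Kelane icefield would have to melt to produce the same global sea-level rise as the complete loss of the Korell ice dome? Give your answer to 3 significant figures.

Equal sea-level rise means equal mass of meltwater, i.e. equal mass of ice lost.
Ice mass of Korell: 3.420×10^14 kg; ice mass of Kelane: 5.470×10^15 kg.
Fraction required = 3.420×10^14 / 5.470×10^15 = 0.0625 → 6.25 %.

≈ 6.25 %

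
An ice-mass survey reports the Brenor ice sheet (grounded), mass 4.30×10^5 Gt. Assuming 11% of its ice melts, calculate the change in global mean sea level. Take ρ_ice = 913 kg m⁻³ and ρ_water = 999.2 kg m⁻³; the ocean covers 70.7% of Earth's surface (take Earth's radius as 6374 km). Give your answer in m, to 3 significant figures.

Brenor: 0.11 × 4.30×10^5 Gt = 4.730×10^16 kg; dividing by ρ_w = 999.2 kg m⁻³ gives 4.734×10^13 m³ of water.
Spread over 3.61×10^14 m² of ocean, Δh = 4.734×10^13 / 3.61×10^14 = 0.131 m.

≈ 0.131 m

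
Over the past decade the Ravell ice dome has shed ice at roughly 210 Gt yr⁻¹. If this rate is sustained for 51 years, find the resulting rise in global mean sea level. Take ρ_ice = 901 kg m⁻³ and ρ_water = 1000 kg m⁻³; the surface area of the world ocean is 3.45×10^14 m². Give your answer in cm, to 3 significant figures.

Total mass lost = 210 Gt/yr × 51 yr = 1.071×10^4 Gt = 1.071×10^16 kg.
ρ_w = 1000 kg m⁻³, so water volume = 1.071×10^16 / 1000 = 1.071×10^13 m³.
Δh = 1.071×10^13 / 3.45×10^14 = 0.0310 m = 3.10 cm.

≈ 3.10 cm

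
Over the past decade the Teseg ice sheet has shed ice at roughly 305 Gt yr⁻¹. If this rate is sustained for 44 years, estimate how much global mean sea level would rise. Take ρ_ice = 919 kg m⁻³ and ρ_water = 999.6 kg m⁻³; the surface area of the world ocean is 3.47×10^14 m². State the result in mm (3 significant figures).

Total mass lost = 305 Gt/yr × 44 yr = 1.342×10^4 Gt = 1.342×10^16 kg.
ρ_w = 999.6 kg m⁻³, so water volume = 1.342×10^16 / 999.6 = 1.343×10^13 m³.
Δh = 1.343×10^13 / 3.47×10^14 = 0.0387 m = 38.7 mm.

≈ 38.7 mm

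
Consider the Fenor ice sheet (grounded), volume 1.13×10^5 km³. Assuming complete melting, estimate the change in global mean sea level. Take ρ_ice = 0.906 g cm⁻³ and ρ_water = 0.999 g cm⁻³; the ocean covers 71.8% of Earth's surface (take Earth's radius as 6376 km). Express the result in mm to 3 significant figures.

Fenor: 1.13×10^5 km³ × (906/999) = 1.025×10^5 km³ of water.
Spread over 3.67×10^14 m² of ocean, Δh = 1.025×10^14 / 3.67×10^14 = 0.279 m = 279 mm.

≈ 279 mm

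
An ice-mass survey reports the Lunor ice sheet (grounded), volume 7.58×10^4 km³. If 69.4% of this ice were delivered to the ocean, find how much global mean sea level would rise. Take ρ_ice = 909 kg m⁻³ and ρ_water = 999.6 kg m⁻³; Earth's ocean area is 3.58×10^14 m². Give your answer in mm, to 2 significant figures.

Lunor: 0.694 × 7.58×10^4 km³ × (909/999.6) = 4.784×10^4 km³ of water.
Spread over 3.58×10^14 m² of ocean, Δh = 4.784×10^13 / 3.58×10^14 = 0.134 m = 130 mm.

≈ 130 mm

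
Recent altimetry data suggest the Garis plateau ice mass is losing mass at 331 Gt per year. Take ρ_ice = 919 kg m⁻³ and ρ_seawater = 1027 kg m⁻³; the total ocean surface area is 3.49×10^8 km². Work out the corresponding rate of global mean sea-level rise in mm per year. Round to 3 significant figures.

ρ_w = 1027 kg m⁻³. Annual water volume added = 331 Gt / ρ_w = 3.310×10^14 kg / 1027 kg m⁻³ = 3.223×10^11 m³.
Δh per year = 3.223×10^11 / 3.49×10^14 = 9.23×10^-4 m = 0.923 mm.

≈ 0.923 mm/yr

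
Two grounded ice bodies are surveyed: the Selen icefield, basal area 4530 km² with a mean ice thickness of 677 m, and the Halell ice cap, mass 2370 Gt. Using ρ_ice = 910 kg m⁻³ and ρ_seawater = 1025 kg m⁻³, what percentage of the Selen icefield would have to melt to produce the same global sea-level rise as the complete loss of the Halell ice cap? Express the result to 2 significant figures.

≈ 85 %

Equal sea-level rise means equal mass of meltwater, i.e. equal mass of ice lost.
Ice mass of Halell: 2.370×10^15 kg; ice mass of Selen: 2.791×10^15 kg.
Fraction required = 2.370×10^15 / 2.791×10^15 = 0.849 → 85 %.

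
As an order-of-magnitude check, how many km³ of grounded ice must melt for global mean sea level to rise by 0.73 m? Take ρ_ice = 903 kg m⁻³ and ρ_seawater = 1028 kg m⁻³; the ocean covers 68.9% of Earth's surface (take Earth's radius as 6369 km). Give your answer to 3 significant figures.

Required water volume = Δh × A = 0.73 m × 3.51×10^14 m² = 2.564×10^14 m³ = 2.564×10^5 km³.
Ice volume = water volume × ρ_w/ρ_ice = 2.564×10^5 × 1028/903 = 2.92×10^5 km³.

≈ 2.92×10^5 km³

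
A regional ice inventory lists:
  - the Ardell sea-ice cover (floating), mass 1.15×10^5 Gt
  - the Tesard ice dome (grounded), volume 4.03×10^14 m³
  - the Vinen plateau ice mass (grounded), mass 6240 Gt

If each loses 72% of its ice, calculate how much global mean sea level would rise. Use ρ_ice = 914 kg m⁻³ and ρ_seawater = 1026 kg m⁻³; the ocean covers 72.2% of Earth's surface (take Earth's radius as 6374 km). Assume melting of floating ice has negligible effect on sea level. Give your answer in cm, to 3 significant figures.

≈ 71.3 cm

The Ardell sea-ice cover is floating and already displaces its own weight of water, so its melt adds essentially nothing to sea level.
Tesard: 0.72 × 4.03×10^14 m³ × (914/1026) = 2.585×10^14 m³ of water.
Vinen: 0.72 × 6240 Gt = 4.493×10^15 kg; dividing by ρ_w = 1026 kg m⁻³ gives 4.379×10^12 m³ of water.
Total added water ≈ 2.629×10^14 m³ over 3.69×10^14 m² → Δh = 0.713 m = 71.3 cm.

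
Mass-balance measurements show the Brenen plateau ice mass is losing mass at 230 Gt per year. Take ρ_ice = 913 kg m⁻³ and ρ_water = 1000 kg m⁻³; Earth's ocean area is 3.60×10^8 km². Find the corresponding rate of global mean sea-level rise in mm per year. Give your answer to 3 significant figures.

≈ 0.639 mm/yr

ρ_w = 1000 kg m⁻³. Annual water volume added = 230 Gt / ρ_w = 2.300×10^14 kg / 1000 kg m⁻³ = 2.300×10^11 m³.
Δh per year = 2.300×10^11 / 3.60×10^14 = 6.39×10^-4 m = 0.639 mm.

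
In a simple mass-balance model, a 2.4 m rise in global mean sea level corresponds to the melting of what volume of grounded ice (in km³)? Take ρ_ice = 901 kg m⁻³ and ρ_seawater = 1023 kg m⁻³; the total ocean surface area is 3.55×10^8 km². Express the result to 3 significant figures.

≈ 9.67×10^5 km³

Required water volume = Δh × A = 2.4 m × 3.55×10^14 m² = 8.520×10^14 m³ = 8.520×10^5 km³.
Ice volume = water volume × ρ_w/ρ_ice = 8.520×10^5 × 1023/901 = 9.67×10^5 km³.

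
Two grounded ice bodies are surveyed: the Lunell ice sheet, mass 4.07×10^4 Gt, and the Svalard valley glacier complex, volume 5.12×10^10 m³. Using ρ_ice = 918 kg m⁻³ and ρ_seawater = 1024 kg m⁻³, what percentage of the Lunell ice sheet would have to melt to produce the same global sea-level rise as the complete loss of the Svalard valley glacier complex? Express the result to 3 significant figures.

Equal sea-level rise means equal mass of meltwater, i.e. equal mass of ice lost.
Ice mass of Svalard: 4.700×10^13 kg; ice mass of Lunell: 4.070×10^16 kg.
Fraction required = 4.700×10^13 / 4.070×10^16 = 1.15×10^-3 → 0.115 %.

≈ 0.115 %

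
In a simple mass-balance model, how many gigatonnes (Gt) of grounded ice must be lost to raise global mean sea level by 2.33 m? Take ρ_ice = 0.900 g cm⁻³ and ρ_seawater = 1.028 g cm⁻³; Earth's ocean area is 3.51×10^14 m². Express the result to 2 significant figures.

Required water volume = Δh × A = 2.33 m × 3.51×10^14 m² = 8.178×10^14 m³.
ρ_w = 1.028 g cm⁻³ = 1028 kg m⁻³, so the mass of water = 8.178×10^14 m³ × 1028 kg m⁻³ = 8.407×10^17 kg = 8.4×10^5 Gt (and the same mass of ice, by conservation).

≈ 8.4×10^5 Gt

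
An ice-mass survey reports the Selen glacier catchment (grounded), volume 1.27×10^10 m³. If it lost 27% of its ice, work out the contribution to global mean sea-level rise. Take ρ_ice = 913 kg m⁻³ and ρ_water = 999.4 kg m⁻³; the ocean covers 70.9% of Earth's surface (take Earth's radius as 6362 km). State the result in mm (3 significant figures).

≈ 8.69×10^-3 mm

Selen: 0.27 × 1.27×10^10 m³ × (913/999.4) = 3.133×10^9 m³ of water.
Spread over 3.61×10^14 m² of ocean, Δh = 3.133×10^9 / 3.61×10^14 = 8.69×10^-6 m = 8.69×10^-3 mm.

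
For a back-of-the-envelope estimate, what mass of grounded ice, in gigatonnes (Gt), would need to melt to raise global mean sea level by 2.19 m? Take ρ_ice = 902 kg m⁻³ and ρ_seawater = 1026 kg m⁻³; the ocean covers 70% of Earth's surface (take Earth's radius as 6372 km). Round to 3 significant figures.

≈ 8.03×10^5 Gt

Required water volume = Δh × A = 2.19 m × 3.57×10^14 m² = 7.822×10^14 m³.
ρ_w = 1026 kg m⁻³, so the mass of water = 7.822×10^14 m³ × 1026 kg m⁻³ = 8.025×10^17 kg = 8.03×10^5 Gt (and the same mass of ice, by conservation).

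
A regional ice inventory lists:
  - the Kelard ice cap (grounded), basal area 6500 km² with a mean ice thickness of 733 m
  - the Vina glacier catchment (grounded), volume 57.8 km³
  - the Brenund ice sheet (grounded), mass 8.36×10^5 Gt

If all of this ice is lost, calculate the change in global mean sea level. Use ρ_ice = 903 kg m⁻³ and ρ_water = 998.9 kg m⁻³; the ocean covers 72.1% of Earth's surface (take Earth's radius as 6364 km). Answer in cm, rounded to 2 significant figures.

≈ 230 cm

Kelard: ice volume = 6500 km² × 733 m = 4764 km³; 4764 × (903/998.9) = 4307 km³ of water.
Vina: 57.8 km³ × (903/998.9) = 52.25 km³ of water.
Brenund: 8.36×10^5 Gt = 8.360×10^17 kg; dividing by ρ_w = 998.9 kg m⁻³ gives 8.369×10^14 m³ of water.
Total added water ≈ 8.413×10^14 m³ over 3.67×10^14 m² → Δh = 2.29 m = 230 cm.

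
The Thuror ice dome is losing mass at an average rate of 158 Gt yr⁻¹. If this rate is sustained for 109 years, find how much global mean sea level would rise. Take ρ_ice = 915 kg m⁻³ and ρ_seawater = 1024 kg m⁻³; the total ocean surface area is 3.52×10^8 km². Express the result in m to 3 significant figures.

≈ 0.0478 m

Total mass lost = 158 Gt/yr × 109 yr = 1.722×10^4 Gt = 1.722×10^16 kg.
ρ_w = 1024 kg m⁻³, so water volume = 1.722×10^16 / 1024 = 1.682×10^13 m³.
Δh = 1.682×10^13 / 3.52×10^14 = 0.0478 m.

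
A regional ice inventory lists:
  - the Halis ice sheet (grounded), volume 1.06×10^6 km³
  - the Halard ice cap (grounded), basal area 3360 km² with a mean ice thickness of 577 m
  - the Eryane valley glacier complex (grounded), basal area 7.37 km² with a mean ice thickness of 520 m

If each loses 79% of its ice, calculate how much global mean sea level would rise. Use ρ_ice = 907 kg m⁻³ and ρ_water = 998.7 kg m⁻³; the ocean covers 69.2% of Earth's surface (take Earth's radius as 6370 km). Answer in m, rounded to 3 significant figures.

Halis: 0.79 × 1.06×10^6 km³ × (907/998.7) = 7.605×10^5 km³ of water.
Halard: ice volume = 3360 km² × 577 m = 1939 km³; 0.79 × 1939 × (907/998.7) = 1391 km³ of water.
Eryane: ice volume = 7.37 km² × 520 m = 3.832 km³; 0.79 × 3.832 × (907/998.7) = 2.750 km³ of water.
Total added water ≈ 7.619×10^14 m³ over 3.53×10^14 m² → Δh = 2.16 m.

≈ 2.16 m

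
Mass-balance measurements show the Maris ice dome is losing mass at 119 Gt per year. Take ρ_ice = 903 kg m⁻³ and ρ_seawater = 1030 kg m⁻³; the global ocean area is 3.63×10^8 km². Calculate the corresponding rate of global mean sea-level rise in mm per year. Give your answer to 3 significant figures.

ρ_w = 1030 kg m⁻³. Annual water volume added = 119 Gt / ρ_w = 1.190×10^14 kg / 1030 kg m⁻³ = 1.155×10^11 m³.
Δh per year = 1.155×10^11 / 3.63×10^14 = 3.18×10^-4 m = 0.318 mm.

≈ 0.318 mm/yr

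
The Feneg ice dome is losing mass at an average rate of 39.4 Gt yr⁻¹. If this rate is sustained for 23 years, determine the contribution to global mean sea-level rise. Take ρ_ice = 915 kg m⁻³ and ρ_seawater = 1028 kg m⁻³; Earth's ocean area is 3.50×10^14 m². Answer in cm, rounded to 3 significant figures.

≈ 0.252 cm

Total mass lost = 39.4 Gt/yr × 23 yr = 906.2 Gt = 9.062×10^14 kg.
ρ_w = 1028 kg m⁻³, so water volume = 9.062×10^14 / 1028 = 8.815×10^11 m³.
Δh = 8.815×10^11 / 3.50×10^14 = 2.52×10^-3 m = 0.252 cm.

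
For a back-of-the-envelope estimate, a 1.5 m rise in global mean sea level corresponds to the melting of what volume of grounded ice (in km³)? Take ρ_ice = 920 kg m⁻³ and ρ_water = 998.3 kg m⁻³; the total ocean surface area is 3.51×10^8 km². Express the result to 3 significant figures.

≈ 5.71×10^5 km³

Required water volume = Δh × A = 1.5 m × 3.51×10^14 m² = 5.265×10^14 m³ = 5.265×10^5 km³.
Ice volume = water volume × ρ_w/ρ_ice = 5.265×10^5 × 998.3/920 = 5.71×10^5 km³.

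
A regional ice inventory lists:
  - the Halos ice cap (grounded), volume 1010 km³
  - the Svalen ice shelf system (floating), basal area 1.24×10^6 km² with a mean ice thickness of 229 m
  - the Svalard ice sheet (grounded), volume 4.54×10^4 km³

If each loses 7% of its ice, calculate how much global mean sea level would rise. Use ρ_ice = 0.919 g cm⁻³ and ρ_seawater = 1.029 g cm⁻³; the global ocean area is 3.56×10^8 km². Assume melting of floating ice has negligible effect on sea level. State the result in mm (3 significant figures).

≈ 8.15 mm

Halos: 0.07 × 1010 km³ × (919/1029) = 63.14 km³ of water.
The Svalen ice shelf system is floating and already displaces its own weight of water, so its melt adds essentially nothing to sea level.
Svalard: 0.07 × 4.54×10^4 km³ × (919/1029) = 2838 km³ of water.
Total added water ≈ 2.901×10^12 m³ over 3.56×10^14 m² → Δh = 8.15×10^-3 m = 8.15 mm.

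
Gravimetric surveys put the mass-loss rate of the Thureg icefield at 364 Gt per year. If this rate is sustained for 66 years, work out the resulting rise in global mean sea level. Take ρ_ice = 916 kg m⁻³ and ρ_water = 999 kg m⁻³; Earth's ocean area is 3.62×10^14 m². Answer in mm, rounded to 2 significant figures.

Total mass lost = 364 Gt/yr × 66 yr = 2.402×10^4 Gt = 2.402×10^16 kg.
ρ_w = 999 kg m⁻³, so water volume = 2.402×10^16 / 999 = 2.405×10^13 m³.
Δh = 2.405×10^13 / 3.62×10^14 = 0.0664 m = 66 mm.

≈ 66 mm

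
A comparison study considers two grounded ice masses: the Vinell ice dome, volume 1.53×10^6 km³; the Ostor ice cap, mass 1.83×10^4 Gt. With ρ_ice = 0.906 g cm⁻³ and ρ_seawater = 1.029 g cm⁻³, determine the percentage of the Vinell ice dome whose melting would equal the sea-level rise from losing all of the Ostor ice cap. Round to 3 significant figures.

≈ 1.32 %

Equal sea-level rise means equal mass of meltwater, i.e. equal mass of ice lost.
Ice mass of Ostor: 1.830×10^16 kg; ice mass of Vinell: 1.386×10^18 kg.
Fraction required = 1.830×10^16 / 1.386×10^18 = 0.0132 → 1.32 %.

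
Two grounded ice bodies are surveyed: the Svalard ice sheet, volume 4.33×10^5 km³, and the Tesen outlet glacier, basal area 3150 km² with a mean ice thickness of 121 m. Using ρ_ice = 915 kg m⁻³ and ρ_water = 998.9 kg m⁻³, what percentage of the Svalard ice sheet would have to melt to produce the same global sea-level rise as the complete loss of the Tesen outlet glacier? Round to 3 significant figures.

≈ 0.0880 %

Equal sea-level rise means equal mass of meltwater, i.e. equal mass of ice lost.
Ice mass of Tesen: 3.488×10^14 kg; ice mass of Svalard: 3.962×10^17 kg.
Fraction required = 3.488×10^14 / 3.962×10^17 = 8.80×10^-4 → 0.0880 %.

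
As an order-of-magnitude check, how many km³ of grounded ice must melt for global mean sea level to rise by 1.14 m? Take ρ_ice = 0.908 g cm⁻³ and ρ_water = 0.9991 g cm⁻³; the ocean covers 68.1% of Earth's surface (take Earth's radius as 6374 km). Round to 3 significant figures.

Required water volume = Δh × A = 1.14 m × 3.48×10^14 m² = 3.964×10^14 m³ = 3.964×10^5 km³.
Ice volume = water volume × ρ_w/ρ_ice = 3.964×10^5 × 999.1/908 = 4.36×10^5 km³.

≈ 4.36×10^5 km³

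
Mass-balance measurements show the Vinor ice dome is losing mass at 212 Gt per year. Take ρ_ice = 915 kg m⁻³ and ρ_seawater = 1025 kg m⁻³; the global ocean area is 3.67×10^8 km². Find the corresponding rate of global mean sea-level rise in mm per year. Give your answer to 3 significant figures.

≈ 0.564 mm/yr

ρ_w = 1025 kg m⁻³. Annual water volume added = 212 Gt / ρ_w = 2.120×10^14 kg / 1025 kg m⁻³ = 2.068×10^11 m³.
Δh per year = 2.068×10^11 / 3.67×10^14 = 5.64×10^-4 m = 0.564 mm.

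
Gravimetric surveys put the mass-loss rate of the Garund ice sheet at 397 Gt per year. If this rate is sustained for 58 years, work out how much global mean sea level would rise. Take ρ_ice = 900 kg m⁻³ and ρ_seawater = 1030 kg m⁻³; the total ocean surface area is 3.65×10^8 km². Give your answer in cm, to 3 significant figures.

Total mass lost = 397 Gt/yr × 58 yr = 2.303×10^4 Gt = 2.303×10^16 kg.
ρ_w = 1030 kg m⁻³, so water volume = 2.303×10^16 / 1030 = 2.236×10^13 m³.
Δh = 2.236×10^13 / 3.65×10^14 = 0.0612 m = 6.12 cm.

≈ 6.12 cm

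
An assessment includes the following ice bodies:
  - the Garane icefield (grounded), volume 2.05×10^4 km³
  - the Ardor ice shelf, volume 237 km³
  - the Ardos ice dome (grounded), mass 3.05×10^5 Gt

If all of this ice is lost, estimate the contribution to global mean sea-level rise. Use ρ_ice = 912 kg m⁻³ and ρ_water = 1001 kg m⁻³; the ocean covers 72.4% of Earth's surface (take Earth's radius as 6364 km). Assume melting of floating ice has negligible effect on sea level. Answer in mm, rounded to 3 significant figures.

Garane: 2.05×10^4 km³ × (912/1001) = 1.868×10^4 km³ of water.
The Ardor ice shelf is floating and already displaces its own weight of water, so its melt adds essentially nothing to sea level.
Ardos: 3.05×10^5 Gt = 3.050×10^17 kg; dividing by ρ_w = 1001 kg m⁻³ gives 3.047×10^14 m³ of water.
Total added water ≈ 3.234×10^14 m³ over 3.68×10^14 m² → Δh = 0.878 m = 878 mm.

≈ 878 mm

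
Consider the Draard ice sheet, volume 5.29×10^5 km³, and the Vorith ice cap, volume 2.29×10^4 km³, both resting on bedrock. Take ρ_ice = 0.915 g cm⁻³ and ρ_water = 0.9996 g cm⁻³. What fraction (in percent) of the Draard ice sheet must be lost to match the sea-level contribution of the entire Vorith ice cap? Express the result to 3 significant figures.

≈ 4.33 %

Equal sea-level rise means equal mass of meltwater, i.e. equal mass of ice lost.
Ice mass of Vorith: 2.095×10^16 kg; ice mass of Draard: 4.840×10^17 kg.
Fraction required = 2.095×10^16 / 4.840×10^17 = 0.0433 → 4.33 %.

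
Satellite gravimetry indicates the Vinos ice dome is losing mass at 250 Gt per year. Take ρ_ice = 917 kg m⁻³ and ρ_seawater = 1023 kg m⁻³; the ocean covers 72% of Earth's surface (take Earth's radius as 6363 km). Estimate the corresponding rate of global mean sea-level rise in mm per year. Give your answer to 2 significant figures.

ρ_w = 1023 kg m⁻³. Annual water volume added = 250 Gt / ρ_w = 2.500×10^14 kg / 1023 kg m⁻³ = 2.444×10^11 m³.
Δh per year = 2.444×10^11 / 3.66×10^14 = 6.67×10^-4 m = 0.67 mm.

≈ 0.67 mm/yr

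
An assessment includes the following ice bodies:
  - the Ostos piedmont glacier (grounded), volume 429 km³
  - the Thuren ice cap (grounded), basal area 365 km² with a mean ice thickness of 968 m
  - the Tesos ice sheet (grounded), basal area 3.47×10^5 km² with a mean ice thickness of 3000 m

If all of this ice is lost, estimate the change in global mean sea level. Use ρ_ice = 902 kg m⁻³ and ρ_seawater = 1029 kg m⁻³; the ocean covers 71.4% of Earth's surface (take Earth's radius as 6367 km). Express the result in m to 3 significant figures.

Ostos: 429 km³ × (902/1029) = 376.1 km³ of water.
Thuren: ice volume = 365 km² × 968 m = 353.3 km³; 353.3 × (902/1029) = 309.7 km³ of water.
Tesos: ice volume = 3.47×10^5 km² × 3000 m = 1.041×10^6 km³; 1.041×10^6 × (902/1029) = 9.125×10^5 km³ of water.
Total added water ≈ 9.132×10^14 m³ over 3.64×10^14 m² → Δh = 2.51 m.

≈ 2.51 m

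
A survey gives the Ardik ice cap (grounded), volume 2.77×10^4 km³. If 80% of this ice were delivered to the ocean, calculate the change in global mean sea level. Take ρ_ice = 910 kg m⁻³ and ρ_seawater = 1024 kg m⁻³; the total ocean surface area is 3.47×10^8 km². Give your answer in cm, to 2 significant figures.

≈ 5.7 cm

Ardik: 0.8 × 2.77×10^4 km³ × (910/1024) = 1.969×10^4 km³ of water.
Spread over 3.47×10^14 m² of ocean, Δh = 1.969×10^13 / 3.47×10^14 = 0.0568 m = 5.7 cm.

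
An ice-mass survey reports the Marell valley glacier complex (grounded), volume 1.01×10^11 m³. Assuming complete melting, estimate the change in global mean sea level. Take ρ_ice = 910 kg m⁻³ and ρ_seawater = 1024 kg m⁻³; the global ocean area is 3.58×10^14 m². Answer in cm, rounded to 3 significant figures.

Marell: 1.01×10^11 m³ × (910/1024) = 8.976×10^10 m³ of water.
Spread over 3.58×10^14 m² of ocean, Δh = 8.976×10^10 / 3.58×10^14 = 2.51×10^-4 m = 0.0251 cm.

≈ 0.0251 cm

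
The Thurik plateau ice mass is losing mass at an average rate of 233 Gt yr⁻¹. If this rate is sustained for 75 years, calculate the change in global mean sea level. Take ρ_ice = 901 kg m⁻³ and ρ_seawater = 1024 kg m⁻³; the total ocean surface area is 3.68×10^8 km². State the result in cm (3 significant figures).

≈ 4.64 cm

Total mass lost = 233 Gt/yr × 75 yr = 1.748×10^4 Gt = 1.748×10^16 kg.
ρ_w = 1024 kg m⁻³, so water volume = 1.748×10^16 / 1024 = 1.707×10^13 m³.
Δh = 1.707×10^13 / 3.68×10^14 = 0.0464 m = 4.64 cm.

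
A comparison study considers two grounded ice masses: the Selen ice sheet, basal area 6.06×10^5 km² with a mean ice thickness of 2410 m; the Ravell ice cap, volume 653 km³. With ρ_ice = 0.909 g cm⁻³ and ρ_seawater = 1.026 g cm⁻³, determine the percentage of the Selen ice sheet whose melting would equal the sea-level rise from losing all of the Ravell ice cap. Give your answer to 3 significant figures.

≈ 0.0447 %

Equal sea-level rise means equal mass of meltwater, i.e. equal mass of ice lost.
Ice mass of Ravell: 5.936×10^14 kg; ice mass of Selen: 1.328×10^18 kg.
Fraction required = 5.936×10^14 / 1.328×10^18 = 4.47×10^-4 → 0.0447 %.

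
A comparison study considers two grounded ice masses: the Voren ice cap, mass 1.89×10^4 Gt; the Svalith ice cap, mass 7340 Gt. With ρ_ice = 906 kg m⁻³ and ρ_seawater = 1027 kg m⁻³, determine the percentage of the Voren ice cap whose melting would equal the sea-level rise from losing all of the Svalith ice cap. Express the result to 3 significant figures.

≈ 38.8 %

Equal sea-level rise means equal mass of meltwater, i.e. equal mass of ice lost.
Ice mass of Svalith: 7.340×10^15 kg; ice mass of Voren: 1.890×10^16 kg.
Fraction required = 7.340×10^15 / 1.890×10^16 = 0.388 → 38.8 %.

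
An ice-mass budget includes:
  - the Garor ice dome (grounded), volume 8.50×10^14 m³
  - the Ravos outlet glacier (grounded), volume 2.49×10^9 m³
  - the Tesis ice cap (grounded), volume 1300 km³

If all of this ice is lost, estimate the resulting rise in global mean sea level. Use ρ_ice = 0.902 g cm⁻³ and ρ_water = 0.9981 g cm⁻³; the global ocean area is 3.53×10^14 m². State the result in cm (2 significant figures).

≈ 220 cm

Garor: 8.50×10^14 m³ × (902/998.1) = 7.682×10^14 m³ of water.
Ravos: 2.49×10^9 m³ × (902/998.1) = 2.250×10^9 m³ of water.
Tesis: 1300 km³ × (902/998.1) = 1175 km³ of water.
Total added water ≈ 7.693×10^14 m³ over 3.53×10^14 m² → Δh = 2.18 m = 220 cm.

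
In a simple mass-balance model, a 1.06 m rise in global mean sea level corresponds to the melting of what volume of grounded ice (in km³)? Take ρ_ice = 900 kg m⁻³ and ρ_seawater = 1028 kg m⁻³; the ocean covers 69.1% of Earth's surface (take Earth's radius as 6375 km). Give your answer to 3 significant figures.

Required water volume = Δh × A = 1.06 m × 3.53×10^14 m² = 3.741×10^14 m³ = 3.741×10^5 km³.
Ice volume = water volume × ρ_w/ρ_ice = 3.741×10^5 × 1028/900 = 4.27×10^5 km³.

≈ 4.27×10^5 km³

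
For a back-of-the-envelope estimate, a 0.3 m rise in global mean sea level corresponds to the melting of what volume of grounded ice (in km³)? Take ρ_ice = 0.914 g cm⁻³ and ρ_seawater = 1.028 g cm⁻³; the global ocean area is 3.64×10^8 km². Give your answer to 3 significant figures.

Required water volume = Δh × A = 0.3 m × 3.64×10^14 m² = 1.092×10^14 m³ = 1.092×10^5 km³.
Ice volume = water volume × ρ_w/ρ_ice = 1.092×10^5 × 1028/914 = 1.23×10^5 km³.

≈ 1.23×10^5 km³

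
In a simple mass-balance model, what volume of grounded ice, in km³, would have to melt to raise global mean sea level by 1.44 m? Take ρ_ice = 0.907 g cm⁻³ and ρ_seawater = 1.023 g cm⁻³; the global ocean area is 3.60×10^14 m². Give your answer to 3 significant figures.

Required water volume = Δh × A = 1.44 m × 3.60×10^14 m² = 5.184×10^14 m³ = 5.184×10^5 km³.
Ice volume = water volume × ρ_w/ρ_ice = 5.184×10^5 × 1023/907 = 5.85×10^5 km³.

≈ 5.85×10^5 km³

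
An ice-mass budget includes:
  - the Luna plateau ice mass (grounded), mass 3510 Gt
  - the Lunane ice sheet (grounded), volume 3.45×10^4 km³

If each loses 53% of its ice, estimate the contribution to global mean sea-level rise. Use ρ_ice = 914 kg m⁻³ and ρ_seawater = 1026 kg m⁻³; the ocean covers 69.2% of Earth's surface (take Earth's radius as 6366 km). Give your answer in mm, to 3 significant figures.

≈ 51.4 mm

Luna: 0.53 × 3510 Gt = 1.860×10^15 kg; dividing by ρ_w = 1026 kg m⁻³ gives 1.813×10^12 m³ of water.
Lunane: 0.53 × 3.45×10^4 km³ × (914/1026) = 1.629×10^4 km³ of water.
Total added water ≈ 1.810×10^13 m³ over 3.52×10^14 m² → Δh = 0.0514 m = 51.4 mm.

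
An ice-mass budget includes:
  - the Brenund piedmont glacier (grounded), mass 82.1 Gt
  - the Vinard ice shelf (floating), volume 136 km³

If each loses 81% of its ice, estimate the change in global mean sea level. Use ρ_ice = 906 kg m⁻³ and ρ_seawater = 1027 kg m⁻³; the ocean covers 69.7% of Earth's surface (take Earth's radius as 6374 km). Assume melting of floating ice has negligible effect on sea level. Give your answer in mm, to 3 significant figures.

Brenund: 0.81 × 82.1 Gt = 6.650×10^13 kg; dividing by ρ_w = 1027 kg m⁻³ gives 6.475×10^10 m³ of water.
The Vinard ice shelf is floating and already displaces its own weight of water, so its melt adds essentially nothing to sea level.
Total added water ≈ 6.475×10^10 m³ over 3.56×10^14 m² → Δh = 1.82×10^-4 m = 0.182 mm.

≈ 0.182 mm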